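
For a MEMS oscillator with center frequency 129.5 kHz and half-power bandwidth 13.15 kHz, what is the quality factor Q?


Step 1: Q = f0 / bandwidth
Step 2: Q = 129.5 / 13.15
Q = 9.8


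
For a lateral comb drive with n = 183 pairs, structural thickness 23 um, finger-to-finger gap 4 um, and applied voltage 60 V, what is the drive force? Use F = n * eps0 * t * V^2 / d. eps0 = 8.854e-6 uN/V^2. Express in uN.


Step 1: Parameters: n=183, eps0=8.854e-6 uN/V^2, t=23 um, V=60 V, d=4 um
Step 2: V^2 = 3600
Step 3: F = 183 * 8.854e-6 * 23 * 3600 / 4
F = 33.54 uN


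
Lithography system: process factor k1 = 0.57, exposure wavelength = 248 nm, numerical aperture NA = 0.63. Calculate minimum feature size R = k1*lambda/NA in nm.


Step 1: Identify values: k1 = 0.57, lambda = 248 nm, NA = 0.63
Step 2: R = k1 * lambda / NA
R = 0.57 * 248 / 0.63
R = 224.4 nm


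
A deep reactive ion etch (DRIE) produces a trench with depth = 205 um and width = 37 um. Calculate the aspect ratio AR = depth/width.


Step 1: AR = depth / width
Step 2: AR = 205 / 37
AR = 5.5


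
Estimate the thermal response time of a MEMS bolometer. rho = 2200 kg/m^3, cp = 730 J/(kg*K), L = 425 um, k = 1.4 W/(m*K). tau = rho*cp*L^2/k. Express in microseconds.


Step 1: Convert L to m: L = 425e-6 m
Step 2: L^2 = (425e-6)^2 = 1.80625e-07 m^2
Step 3: tau = 2200 * 730 * 1.80625e-07 / 1.4 = 2.0720267857e-01 s
Step 4: Convert to microseconds (multiply by 1e6).
tau = 207202.679 us


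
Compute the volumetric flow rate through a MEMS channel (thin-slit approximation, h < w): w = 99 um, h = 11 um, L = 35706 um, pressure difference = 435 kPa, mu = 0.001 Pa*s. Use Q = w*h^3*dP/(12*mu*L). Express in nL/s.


Step 1: Convert all dimensions to SI (meters).
w = 99e-6 m, h = 11e-6 m, L = 35706e-6 m, dP = 435e3 Pa
Step 2: Q = w * h^3 * dP / (12 * mu * L)
Q = 99e-6 * (11e-6)^3 * 435e3 / (12 * 0.001 * 35706e-6) = 1.3377657e-10 m^3/s
Step 3: Convert Q from m^3/s to nL/s (1 m^3 = 1e12 nL, so multiply by 1e12).
Q = 133.777 nL/s


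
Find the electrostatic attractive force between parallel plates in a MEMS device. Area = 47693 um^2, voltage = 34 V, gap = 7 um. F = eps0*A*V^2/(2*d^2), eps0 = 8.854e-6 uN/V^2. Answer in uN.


Step 1: Identify parameters.
eps0 = 8.854e-6 uN/V^2, A = 47693 um^2, V = 34 V, d = 7 um
Step 2: Compute V^2 = 34^2 = 1156
Step 3: Compute d^2 = 7^2 = 49
Step 4: F = 0.5 * 8.854e-6 * 47693 * 1156 / 49
F = 4.981 uN


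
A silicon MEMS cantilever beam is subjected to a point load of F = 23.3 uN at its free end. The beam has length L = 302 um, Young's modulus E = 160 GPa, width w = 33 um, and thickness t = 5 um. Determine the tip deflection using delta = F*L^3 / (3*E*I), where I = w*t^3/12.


Step 1: Calculate the second moment of area.
I = w * t^3 / 12 = 33 * 5^3 / 12 = 343.75 um^4
Step 2: Convert E to consistent units (1 GPa = 1000 uN/um^2).
E = 160 GPa = 160000 uN/um^2
Step 3: Calculate tip deflection.
delta = F * L^3 / (3 * E * I)
delta = 23.3 * 302^3 / (3 * 160000 * 343.75)
delta = 3.8895 um


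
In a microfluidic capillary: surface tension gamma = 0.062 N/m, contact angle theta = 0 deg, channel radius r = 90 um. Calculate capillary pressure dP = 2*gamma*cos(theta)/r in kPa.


Step 1: cos(0 deg) = 1.0
Step 2: Convert r to m: r = 90e-6 m
Step 3: dP = 2 * 0.062 * 1.0 / 90e-6 = 1377.8 Pa
Step 4: Convert Pa to kPa (divide by 1000).
dP = 1.38 kPa


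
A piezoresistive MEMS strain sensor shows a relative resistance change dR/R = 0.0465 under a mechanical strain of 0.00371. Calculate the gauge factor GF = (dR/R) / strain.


Step 1: Identify values.
dR/R = 0.0465, strain = 0.00371
Step 2: GF = (dR/R) / strain = 0.0465 / 0.00371
GF = 12.5


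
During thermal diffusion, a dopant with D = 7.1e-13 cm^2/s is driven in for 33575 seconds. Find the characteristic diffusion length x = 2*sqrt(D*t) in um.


Step 1: Compute D*t = 7.1e-13 * 33575 = 2.383825e-08 cm^2
Step 2: sqrt(D*t) = 1.54396e-04 cm
Step 3: x = 2 * 1.54396e-04 cm = 3.08792e-04 cm
Step 4: Convert to um (1 cm = 1e4 um): x = 3.088 um


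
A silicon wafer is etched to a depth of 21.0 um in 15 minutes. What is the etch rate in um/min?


Step 1: Etch rate = depth / time
Step 2: rate = 21.0 / 15
rate = 1.4 um/min


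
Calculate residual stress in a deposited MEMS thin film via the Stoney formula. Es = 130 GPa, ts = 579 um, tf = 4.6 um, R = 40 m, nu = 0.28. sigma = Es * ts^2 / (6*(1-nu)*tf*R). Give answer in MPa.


Step 1: Compute numerator: Es * ts^2 = 130 * 579^2 = 43581330 (GPa*um^2)
Step 2: Compute denominator (R in um): 6*(1-nu)*tf*R = 6*0.72*4.6*40e6 = 794880000.0 (um^2)
Step 3: sigma (GPa) = 43581330 / 794880000.0 = 5.4828e-02 GPa
Step 4: Convert to MPa (x1000): sigma = 54.8 MPa


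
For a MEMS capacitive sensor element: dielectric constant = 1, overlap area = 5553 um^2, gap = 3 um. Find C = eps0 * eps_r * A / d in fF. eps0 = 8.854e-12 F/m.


Step 1: Convert area to m^2: A = 5553e-12 m^2
Step 2: Convert gap to m: d = 3e-6 m
Step 3: C = eps0 * eps_r * A / d
C = 8.854e-12 * 1 * 5553e-12 / 3e-6
Step 4: Convert to fF (multiply by 1e15).
C = 16.39 fF


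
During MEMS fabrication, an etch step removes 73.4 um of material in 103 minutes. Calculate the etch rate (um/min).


Step 1: Etch rate = depth / time
Step 2: rate = 73.4 / 103
rate = 0.713 um/min


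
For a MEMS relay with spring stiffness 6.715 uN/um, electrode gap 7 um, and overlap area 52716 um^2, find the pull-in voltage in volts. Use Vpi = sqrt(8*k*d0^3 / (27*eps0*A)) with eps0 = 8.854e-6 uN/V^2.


Step 1: Compute numerator: 8 * k * d0^3 = 8 * 6.715 * 7^3 = 18425.96
Step 2: Compute denominator: 27 * eps0 * A = 27 * 8.854e-6 * 52716 = 12.602182
Step 3: Vpi = sqrt(18425.96 / 12.602182)
Vpi = 38.24 V


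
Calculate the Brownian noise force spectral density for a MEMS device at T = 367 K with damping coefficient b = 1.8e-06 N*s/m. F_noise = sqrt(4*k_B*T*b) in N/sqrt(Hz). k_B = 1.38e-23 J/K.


Step 1: Compute 4 * k_B * T * b
= 4 * 1.38e-23 * 367 * 1.8e-06
= 3.6465e-26 N^2/Hz
Step 2: F_noise = sqrt(3.6465e-26)
F_noise = 1.91e-13 N/sqrt(Hz)


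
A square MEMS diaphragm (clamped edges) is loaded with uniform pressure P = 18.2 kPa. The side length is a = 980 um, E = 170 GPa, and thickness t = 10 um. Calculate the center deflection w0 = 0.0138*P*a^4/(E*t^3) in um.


Step 1: Convert pressure to compatible units (E is in GPa, so P in GPa).
P = 18.2 kPa = 18.2e-6 GPa
Step 2: Compute numerator: 0.0138 * P * a^4.
a^4 = 980^4 = 922368160000
numerator = 0.0138 * 18.2e-6 * 922368160000 = 2.31662e+05
Step 3: Compute denominator: E * t^3 = 170 * 10^3 = 170000
Step 4: w0 = numerator / denominator = 2.31662e+05 / 170000 = 1.3627 um


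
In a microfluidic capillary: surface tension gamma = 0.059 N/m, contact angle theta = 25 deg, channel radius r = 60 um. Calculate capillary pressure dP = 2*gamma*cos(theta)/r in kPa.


Step 1: cos(25 deg) = 0.9063
Step 2: Convert r to m: r = 60e-6 m
Step 3: dP = 2 * 0.059 * 0.9063 / 60e-6 = 1782.4 Pa
Step 4: Convert Pa to kPa (divide by 1000).
dP = 1.78 kPa


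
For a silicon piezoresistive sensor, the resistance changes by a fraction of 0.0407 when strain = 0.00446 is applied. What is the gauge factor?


Step 1: Identify values.
dR/R = 0.0407, strain = 0.00446
Step 2: GF = (dR/R) / strain = 0.0407 / 0.00446
GF = 9.1


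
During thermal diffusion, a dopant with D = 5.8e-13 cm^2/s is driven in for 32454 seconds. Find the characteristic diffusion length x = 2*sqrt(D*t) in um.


Step 1: Compute D*t = 5.8e-13 * 32454 = 1.882332e-08 cm^2
Step 2: sqrt(D*t) = 1.37198e-04 cm
Step 3: x = 2 * 1.37198e-04 cm = 2.74396e-04 cm
Step 4: Convert to um (1 cm = 1e4 um): x = 2.744 um


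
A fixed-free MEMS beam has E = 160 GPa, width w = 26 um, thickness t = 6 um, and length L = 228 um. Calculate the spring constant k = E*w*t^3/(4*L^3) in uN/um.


Step 1: Convert E to consistent units (1 GPa = 1000 uN/um^2).
E = 160 GPa = 160000 uN/um^2
Step 2: Compute t^3 = 6^3 = 216
Step 3: Compute L^3 = 228^3 = 11852352
Step 4: k = 160000 * 26 * 216 / (4 * 11852352)
k = 18.9532 uN/um


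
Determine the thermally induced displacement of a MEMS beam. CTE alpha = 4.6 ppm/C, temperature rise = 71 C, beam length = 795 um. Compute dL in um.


Step 1: Convert CTE: alpha = 4.6 ppm/C = 4.6e-6 /C
Step 2: dL = 4.6e-6 * 71 * 795
dL = 0.2596 um


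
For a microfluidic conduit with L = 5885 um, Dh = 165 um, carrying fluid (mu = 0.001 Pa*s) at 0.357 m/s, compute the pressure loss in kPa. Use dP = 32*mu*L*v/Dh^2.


Step 1: Convert to SI: L = 5885e-6 m, Dh = 165e-6 m
Step 2: dP = 32 * 0.001 * 5885e-6 * 0.357 / (165e-6)^2
Step 3: dP = 2469.43 Pa
Step 4: Convert to kPa: dP = 2.47 kPa


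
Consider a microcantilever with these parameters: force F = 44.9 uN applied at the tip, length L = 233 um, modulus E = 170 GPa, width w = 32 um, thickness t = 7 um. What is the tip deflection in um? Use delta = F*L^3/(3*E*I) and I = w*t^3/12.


Step 1: Calculate the second moment of area.
I = w * t^3 / 12 = 32 * 7^3 / 12 = 914.6667 um^4
Step 2: Convert E to consistent units (1 GPa = 1000 uN/um^2).
E = 170 GPa = 170000 uN/um^2
Step 3: Calculate tip deflection.
delta = F * L^3 / (3 * E * I)
delta = 44.9 * 233^3 / (3 * 170000 * 914.6667)
delta = 1.2175 um


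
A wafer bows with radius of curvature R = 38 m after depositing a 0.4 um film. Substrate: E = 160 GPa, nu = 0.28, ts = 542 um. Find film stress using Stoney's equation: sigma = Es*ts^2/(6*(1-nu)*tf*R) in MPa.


Step 1: Compute numerator: Es * ts^2 = 160 * 542^2 = 47002240 (GPa*um^2)
Step 2: Compute denominator (R in um): 6*(1-nu)*tf*R = 6*0.72*0.4*38e6 = 65664000.0 (um^2)
Step 3: sigma (GPa) = 47002240 / 65664000.0 = 7.15799e-01 GPa
Step 4: Convert to MPa (x1000): sigma = 715.8 MPa


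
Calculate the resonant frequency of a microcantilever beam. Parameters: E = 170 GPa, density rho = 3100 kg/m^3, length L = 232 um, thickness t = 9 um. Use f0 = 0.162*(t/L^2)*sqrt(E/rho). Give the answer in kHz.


Step 1: Convert units to SI.
t_SI = 9e-6 m, L_SI = 232e-6 m
Step 2: Calculate sqrt(E/rho).
sqrt(170e9 / 3100) = 7405.32 m/s
Step 3: Compute f0.
f0 = 0.162 * 9e-6 / (232e-6)^2 * 7405.32 = 200597.4 Hz = 200.6 kHz


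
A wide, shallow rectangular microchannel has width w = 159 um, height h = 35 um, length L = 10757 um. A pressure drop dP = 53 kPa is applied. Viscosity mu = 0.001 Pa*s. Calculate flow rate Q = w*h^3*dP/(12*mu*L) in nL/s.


Step 1: Convert all dimensions to SI (meters).
w = 159e-6 m, h = 35e-6 m, L = 10757e-6 m, dP = 53e3 Pa
Step 2: Q = w * h^3 * dP / (12 * mu * L)
Q = 159e-6 * (35e-6)^3 * 53e3 / (12 * 0.001 * 10757e-6) = 2.79901169e-09 m^3/s
Step 3: Convert Q from m^3/s to nL/s (1 m^3 = 1e12 nL, so multiply by 1e12).
Q = 2799.012 nL/s


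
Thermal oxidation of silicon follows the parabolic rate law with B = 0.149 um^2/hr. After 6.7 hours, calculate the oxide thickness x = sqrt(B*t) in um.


Step 1: Compute B*t = 0.149 * 6.7 = 0.9983
Step 2: x = sqrt(0.9983)
x = 0.999 um


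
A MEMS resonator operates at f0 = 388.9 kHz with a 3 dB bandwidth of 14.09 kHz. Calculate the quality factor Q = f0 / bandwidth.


Step 1: Q = f0 / bandwidth
Step 2: Q = 388.9 / 14.09
Q = 27.6


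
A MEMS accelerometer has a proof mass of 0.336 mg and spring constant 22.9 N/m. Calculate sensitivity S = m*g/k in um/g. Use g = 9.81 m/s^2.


Step 1: Convert mass: m = 0.336 mg = 3.36e-07 kg
Step 2: S = m * g / k = 3.36e-07 * 9.81 / 22.9
Step 3: S = 1.44e-07 m/g
Step 4: Convert to um/g: S = 0.144 um/g


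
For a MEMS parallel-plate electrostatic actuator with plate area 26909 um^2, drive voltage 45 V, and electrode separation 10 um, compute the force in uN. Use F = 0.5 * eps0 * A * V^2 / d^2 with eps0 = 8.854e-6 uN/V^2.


Step 1: Identify parameters.
eps0 = 8.854e-6 uN/V^2, A = 26909 um^2, V = 45 V, d = 10 um
Step 2: Compute V^2 = 45^2 = 2025
Step 3: Compute d^2 = 10^2 = 100
Step 4: F = 0.5 * 8.854e-6 * 26909 * 2025 / 100
F = 2.412 uN


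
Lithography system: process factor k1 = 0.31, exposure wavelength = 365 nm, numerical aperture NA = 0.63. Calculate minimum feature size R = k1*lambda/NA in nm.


Step 1: Identify values: k1 = 0.31, lambda = 365 nm, NA = 0.63
Step 2: R = k1 * lambda / NA
R = 0.31 * 365 / 0.63
R = 179.6 nm


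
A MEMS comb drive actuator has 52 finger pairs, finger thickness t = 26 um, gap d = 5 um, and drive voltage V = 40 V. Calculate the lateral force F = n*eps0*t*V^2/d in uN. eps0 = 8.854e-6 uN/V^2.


Step 1: Parameters: n=52, eps0=8.854e-6 uN/V^2, t=26 um, V=40 V, d=5 um
Step 2: V^2 = 1600
Step 3: F = 52 * 8.854e-6 * 26 * 1600 / 5
F = 3.831 uN


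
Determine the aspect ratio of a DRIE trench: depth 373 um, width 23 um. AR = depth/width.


Step 1: AR = depth / width
Step 2: AR = 373 / 23
AR = 16.2


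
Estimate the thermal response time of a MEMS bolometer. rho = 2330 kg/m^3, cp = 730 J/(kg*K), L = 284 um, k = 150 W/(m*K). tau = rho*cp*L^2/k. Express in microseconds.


Step 1: Convert L to m: L = 284e-6 m
Step 2: L^2 = (284e-6)^2 = 8.0656e-08 m^2
Step 3: tau = 2330 * 730 * 8.0656e-08 / 150 = 9.1458527e-04 s
Step 4: Convert to microseconds (multiply by 1e6).
tau = 914.585 us


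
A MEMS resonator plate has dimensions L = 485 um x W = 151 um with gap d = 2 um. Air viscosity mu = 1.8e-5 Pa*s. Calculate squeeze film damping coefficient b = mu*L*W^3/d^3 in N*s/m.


Step 1: Convert to SI.
L = 485e-6 m, W = 151e-6 m, d = 2e-6 m
Step 2: W^3 = (151e-6)^3 = 3.44e-12 m^3
Step 3: d^3 = (2e-6)^3 = 8.00e-18 m^3
Step 4: b = 1.8e-5 * 485e-6 * 3.44e-12 / 8.00e-18
b = 3.76e-03 N*s/m


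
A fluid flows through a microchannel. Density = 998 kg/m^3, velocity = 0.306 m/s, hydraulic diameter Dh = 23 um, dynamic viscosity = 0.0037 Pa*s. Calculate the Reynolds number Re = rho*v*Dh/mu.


Step 1: Convert Dh to meters: Dh = 23e-6 m
Step 2: Re = rho * v * Dh / mu
Re = 998 * 0.306 * 23e-6 / 0.0037
Re = 1.898


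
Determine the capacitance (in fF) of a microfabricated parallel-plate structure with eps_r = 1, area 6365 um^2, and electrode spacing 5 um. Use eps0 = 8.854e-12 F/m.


Step 1: Convert area to m^2: A = 6365e-12 m^2
Step 2: Convert gap to m: d = 5e-6 m
Step 3: C = eps0 * eps_r * A / d
C = 8.854e-12 * 1 * 6365e-12 / 5e-6
Step 4: Convert to fF (multiply by 1e15).
C = 11.27 fF


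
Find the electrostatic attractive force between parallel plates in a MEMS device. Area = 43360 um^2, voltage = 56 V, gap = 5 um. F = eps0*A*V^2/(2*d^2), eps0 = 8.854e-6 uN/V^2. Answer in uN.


Step 1: Identify parameters.
eps0 = 8.854e-6 uN/V^2, A = 43360 um^2, V = 56 V, d = 5 um
Step 2: Compute V^2 = 56^2 = 3136
Step 3: Compute d^2 = 5^2 = 25
Step 4: F = 0.5 * 8.854e-6 * 43360 * 3136 / 25
F = 24.079 uN


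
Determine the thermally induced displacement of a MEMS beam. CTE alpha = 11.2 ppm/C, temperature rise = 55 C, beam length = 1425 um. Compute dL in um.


Step 1: Convert CTE: alpha = 11.2 ppm/C = 11.2e-6 /C
Step 2: dL = 11.2e-6 * 55 * 1425
dL = 0.8778 um


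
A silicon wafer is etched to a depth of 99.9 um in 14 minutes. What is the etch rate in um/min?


Step 1: Etch rate = depth / time
Step 2: rate = 99.9 / 14
rate = 7.136 um/min


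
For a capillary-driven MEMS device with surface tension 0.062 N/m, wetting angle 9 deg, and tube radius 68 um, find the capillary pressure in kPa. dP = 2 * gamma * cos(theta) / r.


Step 1: cos(9 deg) = 0.9877
Step 2: Convert r to m: r = 68e-6 m
Step 3: dP = 2 * 0.062 * 0.9877 / 68e-6 = 1801.1 Pa
Step 4: Convert Pa to kPa (divide by 1000).
dP = 1.8 kPa


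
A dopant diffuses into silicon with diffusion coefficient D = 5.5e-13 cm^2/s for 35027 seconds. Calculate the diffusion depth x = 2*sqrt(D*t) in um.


Step 1: Compute D*t = 5.5e-13 * 35027 = 1.926485e-08 cm^2
Step 2: sqrt(D*t) = 1.38798e-04 cm
Step 3: x = 2 * 1.38798e-04 cm = 2.77596e-04 cm
Step 4: Convert to um (1 cm = 1e4 um): x = 2.776 um


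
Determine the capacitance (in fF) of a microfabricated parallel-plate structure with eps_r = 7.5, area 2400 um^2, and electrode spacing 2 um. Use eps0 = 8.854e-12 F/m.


Step 1: Convert area to m^2: A = 2400e-12 m^2
Step 2: Convert gap to m: d = 2e-6 m
Step 3: C = eps0 * eps_r * A / d
C = 8.854e-12 * 7.5 * 2400e-12 / 2e-6
Step 4: Convert to fF (multiply by 1e15).
C = 79.69 fF


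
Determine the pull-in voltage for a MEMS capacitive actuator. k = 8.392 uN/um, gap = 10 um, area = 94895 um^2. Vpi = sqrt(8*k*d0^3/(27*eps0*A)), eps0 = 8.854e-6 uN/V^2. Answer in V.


Step 1: Compute numerator: 8 * k * d0^3 = 8 * 8.392 * 10^3 = 67136.0
Step 2: Compute denominator: 27 * eps0 * A = 27 * 8.854e-6 * 94895 = 22.685409
Step 3: Vpi = sqrt(67136.0 / 22.685409)
Vpi = 54.4 V


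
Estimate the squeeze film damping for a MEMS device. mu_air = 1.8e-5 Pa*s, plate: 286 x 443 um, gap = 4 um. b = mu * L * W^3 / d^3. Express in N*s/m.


Step 1: Convert to SI.
L = 286e-6 m, W = 443e-6 m, d = 4e-6 m
Step 2: W^3 = (443e-6)^3 = 8.69e-11 m^3
Step 3: d^3 = (4e-6)^3 = 6.40e-17 m^3
Step 4: b = 1.8e-5 * 286e-6 * 8.69e-11 / 6.40e-17
b = 6.99e-03 N*s/m


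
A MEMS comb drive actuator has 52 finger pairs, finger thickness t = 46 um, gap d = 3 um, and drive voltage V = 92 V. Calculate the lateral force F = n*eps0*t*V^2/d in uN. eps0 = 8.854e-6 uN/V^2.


Step 1: Parameters: n=52, eps0=8.854e-6 uN/V^2, t=46 um, V=92 V, d=3 um
Step 2: V^2 = 8464
Step 3: F = 52 * 8.854e-6 * 46 * 8464 / 3
F = 59.752 uN


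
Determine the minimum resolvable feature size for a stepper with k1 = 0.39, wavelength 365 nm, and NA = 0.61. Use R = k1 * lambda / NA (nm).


Step 1: Identify values: k1 = 0.39, lambda = 365 nm, NA = 0.61
Step 2: R = k1 * lambda / NA
R = 0.39 * 365 / 0.61
R = 233.4 nm


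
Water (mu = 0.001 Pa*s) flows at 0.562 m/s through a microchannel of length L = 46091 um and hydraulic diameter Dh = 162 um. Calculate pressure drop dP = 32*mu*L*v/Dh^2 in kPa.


Step 1: Convert to SI: L = 46091e-6 m, Dh = 162e-6 m
Step 2: dP = 32 * 0.001 * 46091e-6 * 0.562 / (162e-6)^2
Step 3: dP = 31584.38 Pa
Step 4: Convert to kPa: dP = 31.58 kPa


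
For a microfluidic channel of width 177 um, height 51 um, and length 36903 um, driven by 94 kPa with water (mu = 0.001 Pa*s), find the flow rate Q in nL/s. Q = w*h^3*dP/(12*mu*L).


Step 1: Convert all dimensions to SI (meters).
w = 177e-6 m, h = 51e-6 m, L = 36903e-6 m, dP = 94e3 Pa
Step 2: Q = w * h^3 * dP / (12 * mu * L)
Q = 177e-6 * (51e-6)^3 * 94e3 / (12 * 0.001 * 36903e-6) = 4.98389322e-09 m^3/s
Step 3: Convert Q from m^3/s to nL/s (1 m^3 = 1e12 nL, so multiply by 1e12).
Q = 4983.893 nL/s


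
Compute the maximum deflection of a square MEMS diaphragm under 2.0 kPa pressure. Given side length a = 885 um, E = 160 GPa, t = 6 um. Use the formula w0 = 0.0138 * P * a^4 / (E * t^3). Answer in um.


Step 1: Convert pressure to compatible units (E is in GPa, so P in GPa).
P = 2.0 kPa = 2.0e-6 GPa
Step 2: Compute numerator: 0.0138 * P * a^4.
a^4 = 885^4 = 613441400625
numerator = 0.0138 * 2.0e-6 * 613441400625 = 1.6931e+04
Step 3: Compute denominator: E * t^3 = 160 * 6^3 = 34560
Step 4: w0 = numerator / denominator = 1.6931e+04 / 34560 = 0.4899 um


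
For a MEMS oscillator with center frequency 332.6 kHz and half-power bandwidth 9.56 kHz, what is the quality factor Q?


Step 1: Q = f0 / bandwidth
Step 2: Q = 332.6 / 9.56
Q = 34.8


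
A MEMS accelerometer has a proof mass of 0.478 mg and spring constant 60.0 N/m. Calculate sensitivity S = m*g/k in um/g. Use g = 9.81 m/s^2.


Step 1: Convert mass: m = 0.478 mg = 4.78e-07 kg
Step 2: S = m * g / k = 4.78e-07 * 9.81 / 60.0
Step 3: S = 7.82e-08 m/g
Step 4: Convert to um/g: S = 0.078 um/g


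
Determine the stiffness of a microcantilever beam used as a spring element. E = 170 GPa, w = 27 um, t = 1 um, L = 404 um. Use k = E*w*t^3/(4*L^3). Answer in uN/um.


Step 1: Convert E to consistent units (1 GPa = 1000 uN/um^2).
E = 170 GPa = 170000 uN/um^2
Step 2: Compute t^3 = 1^3 = 1
Step 3: Compute L^3 = 404^3 = 65939264
Step 4: k = 170000 * 27 * 1 / (4 * 65939264)
k = 0.0174 uN/um


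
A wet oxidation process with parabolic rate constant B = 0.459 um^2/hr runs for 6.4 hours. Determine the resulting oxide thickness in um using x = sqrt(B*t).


Step 1: Compute B*t = 0.459 * 6.4 = 2.9376
Step 2: x = sqrt(2.9376)
x = 1.714 um


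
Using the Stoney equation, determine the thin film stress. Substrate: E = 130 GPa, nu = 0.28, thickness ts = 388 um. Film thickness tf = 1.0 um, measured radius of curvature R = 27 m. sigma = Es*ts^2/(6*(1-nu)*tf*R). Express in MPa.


Step 1: Compute numerator: Es * ts^2 = 130 * 388^2 = 19570720 (GPa*um^2)
Step 2: Compute denominator (R in um): 6*(1-nu)*tf*R = 6*0.72*1.0*27e6 = 116640000.0 (um^2)
Step 3: sigma (GPa) = 19570720 / 116640000.0 = 1.67787e-01 GPa
Step 4: Convert to MPa (x1000): sigma = 167.8 MPa


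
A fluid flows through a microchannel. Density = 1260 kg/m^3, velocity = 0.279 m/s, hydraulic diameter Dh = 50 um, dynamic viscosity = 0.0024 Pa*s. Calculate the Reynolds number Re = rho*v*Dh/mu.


Step 1: Convert Dh to meters: Dh = 50e-6 m
Step 2: Re = rho * v * Dh / mu
Re = 1260 * 0.279 * 50e-6 / 0.0024
Re = 7.324


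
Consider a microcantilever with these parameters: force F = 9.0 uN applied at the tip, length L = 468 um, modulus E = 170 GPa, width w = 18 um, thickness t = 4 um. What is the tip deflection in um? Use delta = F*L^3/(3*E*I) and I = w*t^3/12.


Step 1: Calculate the second moment of area.
I = w * t^3 / 12 = 18 * 4^3 / 12 = 96.0 um^4
Step 2: Convert E to consistent units (1 GPa = 1000 uN/um^2).
E = 170 GPa = 170000 uN/um^2
Step 3: Calculate tip deflection.
delta = F * L^3 / (3 * E * I)
delta = 9.0 * 468^3 / (3 * 170000 * 96.0)
delta = 18.8425 um


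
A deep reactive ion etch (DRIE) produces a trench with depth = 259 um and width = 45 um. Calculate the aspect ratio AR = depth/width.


Step 1: AR = depth / width
Step 2: AR = 259 / 45
AR = 5.8


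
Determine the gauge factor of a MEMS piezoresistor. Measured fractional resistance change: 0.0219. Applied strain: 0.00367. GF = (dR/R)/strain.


Step 1: Identify values.
dR/R = 0.0219, strain = 0.00367
Step 2: GF = (dR/R) / strain = 0.0219 / 0.00367
GF = 6.0


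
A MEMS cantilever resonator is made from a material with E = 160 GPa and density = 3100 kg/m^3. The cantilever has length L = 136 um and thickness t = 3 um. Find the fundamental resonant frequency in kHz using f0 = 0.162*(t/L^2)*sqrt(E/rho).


Step 1: Convert units to SI.
t_SI = 3e-6 m, L_SI = 136e-6 m
Step 2: Calculate sqrt(E/rho).
sqrt(160e9 / 3100) = 7184.21 m/s
Step 3: Compute f0.
f0 = 0.162 * 3e-6 / (136e-6)^2 * 7184.21 = 188772.0 Hz = 188.77 kHz


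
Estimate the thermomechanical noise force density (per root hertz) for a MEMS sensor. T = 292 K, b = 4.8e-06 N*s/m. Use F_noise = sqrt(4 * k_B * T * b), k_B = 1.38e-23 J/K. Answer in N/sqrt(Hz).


Step 1: Compute 4 * k_B * T * b
= 4 * 1.38e-23 * 292 * 4.8e-06
= 7.7368e-26 N^2/Hz
Step 2: F_noise = sqrt(7.7368e-26)
F_noise = 2.78e-13 N/sqrt(Hz)


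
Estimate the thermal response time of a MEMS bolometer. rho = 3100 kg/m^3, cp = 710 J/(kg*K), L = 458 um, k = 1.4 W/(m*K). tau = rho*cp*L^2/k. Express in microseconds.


Step 1: Convert L to m: L = 458e-6 m
Step 2: L^2 = (458e-6)^2 = 2.09764e-07 m^2
Step 3: tau = 3100 * 710 * 2.09764e-07 / 1.4 = 3.2977897429e-01 s
Step 4: Convert to microseconds (multiply by 1e6).
tau = 329778.974 us


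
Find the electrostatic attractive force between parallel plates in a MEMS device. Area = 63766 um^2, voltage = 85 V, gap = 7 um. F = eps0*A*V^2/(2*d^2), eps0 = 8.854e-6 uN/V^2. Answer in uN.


Step 1: Identify parameters.
eps0 = 8.854e-6 uN/V^2, A = 63766 um^2, V = 85 V, d = 7 um
Step 2: Compute V^2 = 85^2 = 7225
Step 3: Compute d^2 = 7^2 = 49
Step 4: F = 0.5 * 8.854e-6 * 63766 * 7225 / 49
F = 41.624 uN


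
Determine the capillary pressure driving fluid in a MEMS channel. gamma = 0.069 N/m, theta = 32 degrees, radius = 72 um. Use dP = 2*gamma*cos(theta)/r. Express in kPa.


Step 1: cos(32 deg) = 0.848
Step 2: Convert r to m: r = 72e-6 m
Step 3: dP = 2 * 0.069 * 0.848 / 72e-6 = 1625.3 Pa
Step 4: Convert Pa to kPa (divide by 1000).
dP = 1.63 kPa


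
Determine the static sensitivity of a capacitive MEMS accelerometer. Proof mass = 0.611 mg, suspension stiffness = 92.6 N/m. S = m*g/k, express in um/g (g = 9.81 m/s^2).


Step 1: Convert mass: m = 0.611 mg = 6.11e-07 kg
Step 2: S = m * g / k = 6.11e-07 * 9.81 / 92.6
Step 3: S = 6.47e-08 m/g
Step 4: Convert to um/g: S = 0.065 um/g


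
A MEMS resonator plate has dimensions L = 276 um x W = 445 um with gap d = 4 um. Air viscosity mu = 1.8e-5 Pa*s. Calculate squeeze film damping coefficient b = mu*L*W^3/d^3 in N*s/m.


Step 1: Convert to SI.
L = 276e-6 m, W = 445e-6 m, d = 4e-6 m
Step 2: W^3 = (445e-6)^3 = 8.81e-11 m^3
Step 3: d^3 = (4e-6)^3 = 6.40e-17 m^3
Step 4: b = 1.8e-5 * 276e-6 * 8.81e-11 / 6.40e-17
b = 6.84e-03 N*s/m


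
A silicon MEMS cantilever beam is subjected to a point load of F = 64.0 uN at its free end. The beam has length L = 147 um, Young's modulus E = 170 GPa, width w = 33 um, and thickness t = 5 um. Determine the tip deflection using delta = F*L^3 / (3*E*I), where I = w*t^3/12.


Step 1: Calculate the second moment of area.
I = w * t^3 / 12 = 33 * 5^3 / 12 = 343.75 um^4
Step 2: Convert E to consistent units (1 GPa = 1000 uN/um^2).
E = 170 GPa = 170000 uN/um^2
Step 3: Calculate tip deflection.
delta = F * L^3 / (3 * E * I)
delta = 64.0 * 147^3 / (3 * 170000 * 343.75)
delta = 1.1596 um


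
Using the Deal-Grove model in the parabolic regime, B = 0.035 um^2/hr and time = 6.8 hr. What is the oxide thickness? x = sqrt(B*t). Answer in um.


Step 1: Compute B*t = 0.035 * 6.8 = 0.238
Step 2: x = sqrt(0.238)
x = 0.488 um


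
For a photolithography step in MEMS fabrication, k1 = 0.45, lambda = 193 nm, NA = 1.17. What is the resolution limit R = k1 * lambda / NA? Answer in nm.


Step 1: Identify values: k1 = 0.45, lambda = 193 nm, NA = 1.17
Step 2: R = k1 * lambda / NA
R = 0.45 * 193 / 1.17
R = 74.2 nm


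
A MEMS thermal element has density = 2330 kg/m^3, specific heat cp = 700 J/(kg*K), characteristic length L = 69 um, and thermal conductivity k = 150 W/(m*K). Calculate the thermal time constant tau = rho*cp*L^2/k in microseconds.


Step 1: Convert L to m: L = 69e-6 m
Step 2: L^2 = (69e-6)^2 = 4.761e-09 m^2
Step 3: tau = 2330 * 700 * 4.761e-09 / 150 = 5.176794e-05 s
Step 4: Convert to microseconds (multiply by 1e6).
tau = 51.768 us


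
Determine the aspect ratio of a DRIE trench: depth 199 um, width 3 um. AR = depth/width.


Step 1: AR = depth / width
Step 2: AR = 199 / 3
AR = 66.3


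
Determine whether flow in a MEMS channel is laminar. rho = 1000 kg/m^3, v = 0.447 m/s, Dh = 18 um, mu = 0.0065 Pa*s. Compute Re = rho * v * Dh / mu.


Step 1: Convert Dh to meters: Dh = 18e-6 m
Step 2: Re = rho * v * Dh / mu
Re = 1000 * 0.447 * 18e-6 / 0.0065
Re = 1.238
Since Re = 1.238 is below ~2300, the flow is laminar.


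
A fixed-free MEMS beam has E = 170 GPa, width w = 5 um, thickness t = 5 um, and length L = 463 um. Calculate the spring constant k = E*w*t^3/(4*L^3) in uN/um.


Step 1: Convert E to consistent units (1 GPa = 1000 uN/um^2).
E = 170 GPa = 170000 uN/um^2
Step 2: Compute t^3 = 5^3 = 125
Step 3: Compute L^3 = 463^3 = 99252847
Step 4: k = 170000 * 5 * 125 / (4 * 99252847)
k = 0.2676 uN/um


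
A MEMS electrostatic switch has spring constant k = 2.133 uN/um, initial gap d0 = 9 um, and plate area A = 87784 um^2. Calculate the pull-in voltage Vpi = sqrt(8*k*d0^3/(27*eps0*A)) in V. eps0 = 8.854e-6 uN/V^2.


Step 1: Compute numerator: 8 * k * d0^3 = 8 * 2.133 * 9^3 = 12439.656
Step 2: Compute denominator: 27 * eps0 * A = 27 * 8.854e-6 * 87784 = 20.985467
Step 3: Vpi = sqrt(12439.656 / 20.985467)
Vpi = 24.35 V


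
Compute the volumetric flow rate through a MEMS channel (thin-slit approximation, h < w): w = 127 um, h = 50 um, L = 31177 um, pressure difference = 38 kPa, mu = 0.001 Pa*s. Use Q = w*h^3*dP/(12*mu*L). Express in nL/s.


Step 1: Convert all dimensions to SI (meters).
w = 127e-6 m, h = 50e-6 m, L = 31177e-6 m, dP = 38e3 Pa
Step 2: Q = w * h^3 * dP / (12 * mu * L)
Q = 127e-6 * (50e-6)^3 * 38e3 / (12 * 0.001 * 31177e-6) = 1.61243331e-09 m^3/s
Step 3: Convert Q from m^3/s to nL/s (1 m^3 = 1e12 nL, so multiply by 1e12).
Q = 1612.433 nL/s


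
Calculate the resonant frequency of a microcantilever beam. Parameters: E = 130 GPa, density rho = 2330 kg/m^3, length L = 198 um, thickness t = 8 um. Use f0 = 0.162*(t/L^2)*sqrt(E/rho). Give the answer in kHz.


Step 1: Convert units to SI.
t_SI = 8e-6 m, L_SI = 198e-6 m
Step 2: Calculate sqrt(E/rho).
sqrt(130e9 / 2330) = 7469.54 m/s
Step 3: Compute f0.
f0 = 0.162 * 8e-6 / (198e-6)^2 * 7469.54 = 246926.9 Hz = 246.93 kHz


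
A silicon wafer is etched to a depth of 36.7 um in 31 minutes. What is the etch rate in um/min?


Step 1: Etch rate = depth / time
Step 2: rate = 36.7 / 31
rate = 1.184 um/min


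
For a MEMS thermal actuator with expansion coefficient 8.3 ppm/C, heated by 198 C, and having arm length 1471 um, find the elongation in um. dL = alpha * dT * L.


Step 1: Convert CTE: alpha = 8.3 ppm/C = 8.3e-6 /C
Step 2: dL = 8.3e-6 * 198 * 1471
dL = 2.4174 um


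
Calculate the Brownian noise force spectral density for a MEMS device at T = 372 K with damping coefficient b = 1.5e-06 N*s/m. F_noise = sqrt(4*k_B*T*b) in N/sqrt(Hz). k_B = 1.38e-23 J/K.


Step 1: Compute 4 * k_B * T * b
= 4 * 1.38e-23 * 372 * 1.5e-06
= 3.0802e-26 N^2/Hz
Step 2: F_noise = sqrt(3.0802e-26)
F_noise = 1.76e-13 N/sqrt(Hz)


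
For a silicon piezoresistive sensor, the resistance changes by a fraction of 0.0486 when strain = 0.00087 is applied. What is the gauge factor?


Step 1: Identify values.
dR/R = 0.0486, strain = 0.00087
Step 2: GF = (dR/R) / strain = 0.0486 / 0.00087
GF = 55.9


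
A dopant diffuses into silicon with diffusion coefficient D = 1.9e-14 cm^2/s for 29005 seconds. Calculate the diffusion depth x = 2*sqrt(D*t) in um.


Step 1: Compute D*t = 1.9e-14 * 29005 = 5.51095e-10 cm^2
Step 2: sqrt(D*t) = 2.348e-05 cm
Step 3: x = 2 * 2.348e-05 cm = 4.696e-05 cm
Step 4: Convert to um (1 cm = 1e4 um): x = 0.47 um


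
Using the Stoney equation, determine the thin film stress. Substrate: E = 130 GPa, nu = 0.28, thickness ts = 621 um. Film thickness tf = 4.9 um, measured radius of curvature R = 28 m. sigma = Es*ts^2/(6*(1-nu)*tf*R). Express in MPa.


Step 1: Compute numerator: Es * ts^2 = 130 * 621^2 = 50133330 (GPa*um^2)
Step 2: Compute denominator (R in um): 6*(1-nu)*tf*R = 6*0.72*4.9*28e6 = 592704000.0 (um^2)
Step 3: sigma (GPa) = 50133330 / 592704000.0 = 8.4584e-02 GPa
Step 4: Convert to MPa (x1000): sigma = 84.6 MPa


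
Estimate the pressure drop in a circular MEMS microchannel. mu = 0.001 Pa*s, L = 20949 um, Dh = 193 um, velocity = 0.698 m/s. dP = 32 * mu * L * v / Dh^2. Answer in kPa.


Step 1: Convert to SI: L = 20949e-6 m, Dh = 193e-6 m
Step 2: dP = 32 * 0.001 * 20949e-6 * 0.698 / (193e-6)^2
Step 3: dP = 12561.86 Pa
Step 4: Convert to kPa: dP = 12.56 kPa


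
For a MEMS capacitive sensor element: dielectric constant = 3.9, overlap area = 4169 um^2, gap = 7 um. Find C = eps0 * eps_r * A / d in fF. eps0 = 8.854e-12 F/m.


Step 1: Convert area to m^2: A = 4169e-12 m^2
Step 2: Convert gap to m: d = 7e-6 m
Step 3: C = eps0 * eps_r * A / d
C = 8.854e-12 * 3.9 * 4169e-12 / 7e-6
Step 4: Convert to fF (multiply by 1e15).
C = 20.57 fF


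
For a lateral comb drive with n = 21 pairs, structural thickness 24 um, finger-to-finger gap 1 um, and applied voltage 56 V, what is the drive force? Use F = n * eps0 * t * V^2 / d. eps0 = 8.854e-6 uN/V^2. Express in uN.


Step 1: Parameters: n=21, eps0=8.854e-6 uN/V^2, t=24 um, V=56 V, d=1 um
Step 2: V^2 = 3136
Step 3: F = 21 * 8.854e-6 * 24 * 3136 / 1
F = 13.994 uN


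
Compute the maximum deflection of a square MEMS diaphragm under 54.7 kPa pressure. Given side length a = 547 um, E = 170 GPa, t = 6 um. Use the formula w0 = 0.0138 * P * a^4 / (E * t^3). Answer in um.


Step 1: Convert pressure to compatible units (E is in GPa, so P in GPa).
P = 54.7 kPa = 54.7e-6 GPa
Step 2: Compute numerator: 0.0138 * P * a^4.
a^4 = 547^4 = 89526025681
numerator = 0.0138 * 54.7e-6 * 89526025681 = 6.757962e+04
Step 3: Compute denominator: E * t^3 = 170 * 6^3 = 36720
Step 4: w0 = numerator / denominator = 6.757962e+04 / 36720 = 1.8404 um


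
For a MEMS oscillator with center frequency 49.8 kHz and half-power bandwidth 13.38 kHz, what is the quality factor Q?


Step 1: Q = f0 / bandwidth
Step 2: Q = 49.8 / 13.38
Q = 3.7


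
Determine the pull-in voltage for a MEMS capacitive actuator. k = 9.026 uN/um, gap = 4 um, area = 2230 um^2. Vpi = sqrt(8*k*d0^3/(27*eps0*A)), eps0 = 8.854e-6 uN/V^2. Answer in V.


Step 1: Compute numerator: 8 * k * d0^3 = 8 * 9.026 * 4^3 = 4621.312
Step 2: Compute denominator: 27 * eps0 * A = 27 * 8.854e-6 * 2230 = 0.533099
Step 3: Vpi = sqrt(4621.312 / 0.533099)
Vpi = 93.11 V


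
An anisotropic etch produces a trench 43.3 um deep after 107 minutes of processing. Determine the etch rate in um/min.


Step 1: Etch rate = depth / time
Step 2: rate = 43.3 / 107
rate = 0.405 um/min


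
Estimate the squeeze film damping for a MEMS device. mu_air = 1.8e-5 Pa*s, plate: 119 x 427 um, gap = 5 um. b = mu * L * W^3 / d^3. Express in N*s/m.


Step 1: Convert to SI.
L = 119e-6 m, W = 427e-6 m, d = 5e-6 m
Step 2: W^3 = (427e-6)^3 = 7.79e-11 m^3
Step 3: d^3 = (5e-6)^3 = 1.25e-16 m^3
Step 4: b = 1.8e-5 * 119e-6 * 7.79e-11 / 1.25e-16
b = 1.33e-03 N*s/m


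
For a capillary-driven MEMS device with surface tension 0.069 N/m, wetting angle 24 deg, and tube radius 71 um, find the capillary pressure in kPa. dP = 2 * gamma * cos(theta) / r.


Step 1: cos(24 deg) = 0.9135
Step 2: Convert r to m: r = 71e-6 m
Step 3: dP = 2 * 0.069 * 0.9135 / 71e-6 = 1775.5 Pa
Step 4: Convert Pa to kPa (divide by 1000).
dP = 1.78 kPa


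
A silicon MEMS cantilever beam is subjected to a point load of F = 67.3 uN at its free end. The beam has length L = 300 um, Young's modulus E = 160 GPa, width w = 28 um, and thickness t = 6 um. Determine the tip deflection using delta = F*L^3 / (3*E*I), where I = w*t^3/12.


Step 1: Calculate the second moment of area.
I = w * t^3 / 12 = 28 * 6^3 / 12 = 504.0 um^4
Step 2: Convert E to consistent units (1 GPa = 1000 uN/um^2).
E = 160 GPa = 160000 uN/um^2
Step 3: Calculate tip deflection.
delta = F * L^3 / (3 * E * I)
delta = 67.3 * 300^3 / (3 * 160000 * 504.0)
delta = 7.5112 um


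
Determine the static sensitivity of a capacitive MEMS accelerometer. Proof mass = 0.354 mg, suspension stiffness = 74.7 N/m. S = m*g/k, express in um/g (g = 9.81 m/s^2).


Step 1: Convert mass: m = 0.354 mg = 3.54e-07 kg
Step 2: S = m * g / k = 3.54e-07 * 9.81 / 74.7
Step 3: S = 4.65e-08 m/g
Step 4: Convert to um/g: S = 0.046 um/g


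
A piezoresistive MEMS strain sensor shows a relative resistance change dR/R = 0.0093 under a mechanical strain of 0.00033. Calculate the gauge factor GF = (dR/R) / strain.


Step 1: Identify values.
dR/R = 0.0093, strain = 0.00033
Step 2: GF = (dR/R) / strain = 0.0093 / 0.00033
GF = 28.2


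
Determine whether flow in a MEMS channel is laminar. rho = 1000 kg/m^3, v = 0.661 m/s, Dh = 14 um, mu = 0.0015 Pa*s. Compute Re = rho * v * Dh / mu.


Step 1: Convert Dh to meters: Dh = 14e-6 m
Step 2: Re = rho * v * Dh / mu
Re = 1000 * 0.661 * 14e-6 / 0.0015
Re = 6.169
Since Re = 6.169 is below ~2300, the flow is laminar.


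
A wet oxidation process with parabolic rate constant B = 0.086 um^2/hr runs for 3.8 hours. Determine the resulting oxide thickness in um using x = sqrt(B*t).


Step 1: Compute B*t = 0.086 * 3.8 = 0.3268
Step 2: x = sqrt(0.3268)
x = 0.572 um


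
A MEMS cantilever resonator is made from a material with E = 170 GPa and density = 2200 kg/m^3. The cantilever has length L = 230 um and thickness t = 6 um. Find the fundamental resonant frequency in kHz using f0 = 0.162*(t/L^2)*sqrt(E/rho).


Step 1: Convert units to SI.
t_SI = 6e-6 m, L_SI = 230e-6 m
Step 2: Calculate sqrt(E/rho).
sqrt(170e9 / 2200) = 8790.49 m/s
Step 3: Compute f0.
f0 = 0.162 * 6e-6 / (230e-6)^2 * 8790.49 = 161519.0 Hz = 161.52 kHz


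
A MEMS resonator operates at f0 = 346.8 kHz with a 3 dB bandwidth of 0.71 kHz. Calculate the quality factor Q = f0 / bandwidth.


Step 1: Q = f0 / bandwidth
Step 2: Q = 346.8 / 0.71
Q = 488.5


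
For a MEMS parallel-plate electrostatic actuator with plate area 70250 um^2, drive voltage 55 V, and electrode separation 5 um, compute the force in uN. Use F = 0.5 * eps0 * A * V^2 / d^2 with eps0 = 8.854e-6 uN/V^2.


Step 1: Identify parameters.
eps0 = 8.854e-6 uN/V^2, A = 70250 um^2, V = 55 V, d = 5 um
Step 2: Compute V^2 = 55^2 = 3025
Step 3: Compute d^2 = 5^2 = 25
Step 4: F = 0.5 * 8.854e-6 * 70250 * 3025 / 25
F = 37.631 uN


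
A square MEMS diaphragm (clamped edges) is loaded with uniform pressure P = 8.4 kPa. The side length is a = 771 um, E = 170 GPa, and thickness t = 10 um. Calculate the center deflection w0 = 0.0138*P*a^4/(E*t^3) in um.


Step 1: Convert pressure to compatible units (E is in GPa, so P in GPa).
P = 8.4 kPa = 8.4e-6 GPa
Step 2: Compute numerator: 0.0138 * P * a^4.
a^4 = 771^4 = 353360102481
numerator = 0.0138 * 8.4e-6 * 353360102481 = 4.0962e+04
Step 3: Compute denominator: E * t^3 = 170 * 10^3 = 170000
Step 4: w0 = numerator / denominator = 4.0962e+04 / 170000 = 0.241 um


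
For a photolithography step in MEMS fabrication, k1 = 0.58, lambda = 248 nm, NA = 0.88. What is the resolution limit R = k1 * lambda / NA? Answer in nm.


Step 1: Identify values: k1 = 0.58, lambda = 248 nm, NA = 0.88
Step 2: R = k1 * lambda / NA
R = 0.58 * 248 / 0.88
R = 163.5 nm


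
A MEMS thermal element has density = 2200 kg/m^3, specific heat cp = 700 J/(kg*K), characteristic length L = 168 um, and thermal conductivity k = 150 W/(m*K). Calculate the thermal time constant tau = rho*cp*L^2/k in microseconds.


Step 1: Convert L to m: L = 168e-6 m
Step 2: L^2 = (168e-6)^2 = 2.8224e-08 m^2
Step 3: tau = 2200 * 700 * 2.8224e-08 / 150 = 2.897664e-04 s
Step 4: Convert to microseconds (multiply by 1e6).
tau = 289.766 us


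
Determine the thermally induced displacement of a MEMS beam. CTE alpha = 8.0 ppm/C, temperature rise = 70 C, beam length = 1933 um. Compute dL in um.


Step 1: Convert CTE: alpha = 8.0 ppm/C = 8.0e-6 /C
Step 2: dL = 8.0e-6 * 70 * 1933
dL = 1.0825 um


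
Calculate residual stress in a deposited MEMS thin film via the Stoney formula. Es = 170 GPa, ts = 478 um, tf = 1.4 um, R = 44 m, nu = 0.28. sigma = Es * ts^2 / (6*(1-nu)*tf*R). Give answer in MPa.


Step 1: Compute numerator: Es * ts^2 = 170 * 478^2 = 38842280 (GPa*um^2)
Step 2: Compute denominator (R in um): 6*(1-nu)*tf*R = 6*0.72*1.4*44e6 = 266112000.0 (um^2)
Step 3: sigma (GPa) = 38842280 / 266112000.0 = 1.45962e-01 GPa
Step 4: Convert to MPa (x1000): sigma = 146.0 MPa


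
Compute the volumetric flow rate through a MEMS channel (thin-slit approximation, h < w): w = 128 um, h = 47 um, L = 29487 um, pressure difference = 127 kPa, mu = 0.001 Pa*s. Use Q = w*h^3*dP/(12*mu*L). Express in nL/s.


Step 1: Convert all dimensions to SI (meters).
w = 128e-6 m, h = 47e-6 m, L = 29487e-6 m, dP = 127e3 Pa
Step 2: Q = w * h^3 * dP / (12 * mu * L)
Q = 128e-6 * (47e-6)^3 * 127e3 / (12 * 0.001 * 29487e-6) = 4.76974793e-09 m^3/s
Step 3: Convert Q from m^3/s to nL/s (1 m^3 = 1e12 nL, so multiply by 1e12).
Q = 4769.748 nL/s


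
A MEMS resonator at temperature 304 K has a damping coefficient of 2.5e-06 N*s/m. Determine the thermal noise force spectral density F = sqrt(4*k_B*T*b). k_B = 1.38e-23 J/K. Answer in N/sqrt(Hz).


Step 1: Compute 4 * k_B * T * b
= 4 * 1.38e-23 * 304 * 2.5e-06
= 4.1952e-26 N^2/Hz
Step 2: F_noise = sqrt(4.1952e-26)
F_noise = 2.05e-13 N/sqrt(Hz)


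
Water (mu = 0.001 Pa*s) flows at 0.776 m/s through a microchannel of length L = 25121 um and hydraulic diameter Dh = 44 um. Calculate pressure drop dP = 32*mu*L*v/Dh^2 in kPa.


Step 1: Convert to SI: L = 25121e-6 m, Dh = 44e-6 m
Step 2: dP = 32 * 0.001 * 25121e-6 * 0.776 / (44e-6)^2
Step 3: dP = 322213.16 Pa
Step 4: Convert to kPa: dP = 322.21 kPa
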